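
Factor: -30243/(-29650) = 2^(-1)*3^1*5^(-2)*17^1 = 51/50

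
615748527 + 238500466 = 854248993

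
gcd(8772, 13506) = 6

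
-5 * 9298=-46490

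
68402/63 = 1085 + 47/63 ≈ 1085.75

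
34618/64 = 540+29/32 ≈ 540.91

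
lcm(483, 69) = 483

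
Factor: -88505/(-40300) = 2^(-2) * 5^(-1) * 13^(-1) * 571^1 = 571/260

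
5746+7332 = 13078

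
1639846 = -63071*(-26)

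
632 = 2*316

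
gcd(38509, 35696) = 97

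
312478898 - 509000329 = -196521431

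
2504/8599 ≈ 0.291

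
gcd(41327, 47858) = 1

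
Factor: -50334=-1 * 2^1 * 3^1 * 8389^1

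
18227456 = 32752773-14525317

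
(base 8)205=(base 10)133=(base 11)111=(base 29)4h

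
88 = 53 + 35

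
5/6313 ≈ 0.000792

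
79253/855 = 92 + 593/855 ≈ 92.69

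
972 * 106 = 103032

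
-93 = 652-745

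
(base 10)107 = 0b1101011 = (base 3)10222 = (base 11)98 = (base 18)5h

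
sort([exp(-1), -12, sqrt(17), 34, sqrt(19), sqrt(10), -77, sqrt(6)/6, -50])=[-77, -50, -12, exp(-1), sqrt(6)/6, sqrt(10), sqrt(17), sqrt(19), 34]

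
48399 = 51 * 949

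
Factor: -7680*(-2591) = 2^9*3^1*5^1*2591^1 = 19898880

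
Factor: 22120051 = 2677^1*8263^1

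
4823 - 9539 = -4716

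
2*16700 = 33400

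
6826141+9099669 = 15925810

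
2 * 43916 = 87832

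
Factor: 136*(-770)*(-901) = 2^4*5^1*7^1*11^1*17^2*53^1 = 94352720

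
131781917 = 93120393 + 38661524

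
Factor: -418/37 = -1 * 2^1 * 11^1 * 19^1 * 37^(-1) 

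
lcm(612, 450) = 15300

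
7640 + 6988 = 14628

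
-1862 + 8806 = 6944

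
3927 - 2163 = 1764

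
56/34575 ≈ 0.00162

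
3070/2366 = 1535/1183 ≈ 1.30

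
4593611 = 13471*341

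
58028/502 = 115 + 149/251 ≈ 115.59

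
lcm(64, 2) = 64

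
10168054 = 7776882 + 2391172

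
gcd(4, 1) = 1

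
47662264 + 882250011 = 929912275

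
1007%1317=1007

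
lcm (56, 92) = 1288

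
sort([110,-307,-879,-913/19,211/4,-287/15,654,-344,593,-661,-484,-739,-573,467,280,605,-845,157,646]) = [-879,-845,-739,-661,-573,-484,-344,-307,-913/19,-287/15,211/4,110,157,280,467,593,605,646,654]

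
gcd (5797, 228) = 1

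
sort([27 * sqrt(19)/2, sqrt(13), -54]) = [-54, sqrt(13), 27 * sqrt(19)/2]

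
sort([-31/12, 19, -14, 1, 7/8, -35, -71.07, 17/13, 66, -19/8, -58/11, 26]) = [-71.07, -35, -14, -58/11, -31/12, -19/8, 7/8, 1, 17/13, 19, 26, 66]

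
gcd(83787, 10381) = 1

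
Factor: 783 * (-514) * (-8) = 2^4 * 3^3 * 29^1 * 257^1 = 3219696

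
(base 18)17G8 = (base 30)99Q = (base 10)8396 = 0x20CC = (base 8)20314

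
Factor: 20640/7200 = 3^(-1) * 5^(-1) * 43^1 = 43/15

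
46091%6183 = 2810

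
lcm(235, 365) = 17155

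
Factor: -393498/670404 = -1*2^ (-1)*3^3*23^ (-1) = -27/46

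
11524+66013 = 77537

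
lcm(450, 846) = 21150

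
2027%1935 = 92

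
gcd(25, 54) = 1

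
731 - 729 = 2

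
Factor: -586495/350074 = -1*2^(-1)*5^1*7^1*13^1*113^(-1)*1289^1*1549^(-1) 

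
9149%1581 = 1244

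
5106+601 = 5707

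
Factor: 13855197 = 3^1 * 4618399^1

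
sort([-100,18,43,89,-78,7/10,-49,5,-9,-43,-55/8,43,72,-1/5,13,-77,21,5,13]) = [-100,-78,-77,-49,-43,-9,-55/8,-1/5,7/10,5,5,13,13,18,21,43,43,72,89]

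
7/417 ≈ 0.0168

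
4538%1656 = 1226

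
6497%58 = 1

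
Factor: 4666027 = 31^1 * 150517^1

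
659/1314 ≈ 0.502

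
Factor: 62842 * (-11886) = -1 * 2^2 * 3^1 * 7^1 * 13^1 * 283^1 * 2417^1 = -746940012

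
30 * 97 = 2910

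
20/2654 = 10/1327 ≈ 0.00754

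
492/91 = 5 + 37/91 ≈ 5.41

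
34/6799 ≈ 0.00500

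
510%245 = 20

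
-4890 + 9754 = 4864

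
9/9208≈0.000977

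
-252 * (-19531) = 4921812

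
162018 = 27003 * 6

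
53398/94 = 568+3/47≈568.06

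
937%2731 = 937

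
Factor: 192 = 2^6 * 3^1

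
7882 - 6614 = 1268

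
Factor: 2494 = 2^1 * 29^1 * 43^1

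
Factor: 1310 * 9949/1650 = 3^(-1) * 5^(-1) * 11^(-1) * 131^1 * 9949^1 = 1303319/165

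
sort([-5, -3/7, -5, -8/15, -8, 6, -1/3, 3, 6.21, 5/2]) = [-8, -5, -5, -8/15, -3/7, -1/3, 5/2, 3, 6, 6.21]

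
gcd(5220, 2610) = 2610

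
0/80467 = 0 = 0.00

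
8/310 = 4/155 ≈ 0.0258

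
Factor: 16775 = 5^2*11^1*61^1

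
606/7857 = 202/2619 ≈ 0.0771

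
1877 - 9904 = -8027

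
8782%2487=1321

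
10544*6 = 63264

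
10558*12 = 126696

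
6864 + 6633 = 13497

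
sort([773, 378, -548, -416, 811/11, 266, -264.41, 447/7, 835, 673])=[-548, -416, -264.41, 447/7, 811/11, 266, 378, 673, 773, 835]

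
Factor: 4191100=2^2*5^2*41911^1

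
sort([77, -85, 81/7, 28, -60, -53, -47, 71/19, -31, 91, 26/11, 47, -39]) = [-85, -60, -53, -47, -39, -31, 26/11, 71/19, 81/7, 28, 47, 77, 91]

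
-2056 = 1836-3892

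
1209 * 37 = 44733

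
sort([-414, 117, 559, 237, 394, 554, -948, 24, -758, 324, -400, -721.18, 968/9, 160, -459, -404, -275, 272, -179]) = [-948, -758, -721.18, -459, -414, -404, -400, -275, -179, 24, 968/9, 117, 160, 237, 272, 324, 394, 554, 559]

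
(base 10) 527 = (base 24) ln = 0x20f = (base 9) 645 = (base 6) 2235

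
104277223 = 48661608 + 55615615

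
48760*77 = 3754520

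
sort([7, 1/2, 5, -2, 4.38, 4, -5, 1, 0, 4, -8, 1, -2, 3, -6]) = [-8, -6, -5, -2, -2, 0, 1/2, 1, 1, 3, 4, 4, 4.38, 5, 7]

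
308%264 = 44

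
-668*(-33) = 22044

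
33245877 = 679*48963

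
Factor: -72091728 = -1 * 2^4 * 3^3 * 109^1 * 1531^1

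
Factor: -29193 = -1*3^1*37^1*263^1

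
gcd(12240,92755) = 5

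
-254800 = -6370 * 40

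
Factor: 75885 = 3^1 * 5^1 * 5059^1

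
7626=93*82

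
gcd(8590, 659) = 1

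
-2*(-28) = 56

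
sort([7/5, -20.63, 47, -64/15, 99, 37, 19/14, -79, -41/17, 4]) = [-79, -20.63, -64/15, -41/17, 19/14, 7/5, 4, 37, 47, 99]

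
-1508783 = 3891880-5400663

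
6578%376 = 186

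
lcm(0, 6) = 0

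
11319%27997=11319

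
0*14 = 0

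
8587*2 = 17174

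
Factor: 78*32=2^6*3^1*13^1=2496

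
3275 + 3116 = 6391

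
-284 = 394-678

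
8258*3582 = 29580156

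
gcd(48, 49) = 1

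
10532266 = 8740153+1792113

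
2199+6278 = 8477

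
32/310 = 16/155 ≈ 0.103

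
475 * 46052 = 21874700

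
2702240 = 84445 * 32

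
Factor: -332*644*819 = -1*2^4*3^2*7^2*13^1*23^1*83^1 = -175108752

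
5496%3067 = 2429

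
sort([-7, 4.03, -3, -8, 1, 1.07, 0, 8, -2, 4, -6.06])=[-8, -7, -6.06, -3, -2, 0, 1, 1.07, 4, 4.03, 8]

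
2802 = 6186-3384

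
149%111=38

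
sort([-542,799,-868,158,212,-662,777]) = [-868,-662,-542,158,212,777,799]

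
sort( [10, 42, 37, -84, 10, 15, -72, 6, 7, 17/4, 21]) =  [-84, -72, 17/4, 6, 7, 10, 10, 15, 21, 37, 42]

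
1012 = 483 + 529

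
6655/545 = 12+23/109 ≈ 12.21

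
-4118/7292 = -2059/3646≈-0.565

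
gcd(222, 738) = 6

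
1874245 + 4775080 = 6649325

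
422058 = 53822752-53400694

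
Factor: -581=-1 * 7^1 * 83^1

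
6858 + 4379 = 11237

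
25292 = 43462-18170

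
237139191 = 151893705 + 85245486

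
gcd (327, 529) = 1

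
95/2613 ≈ 0.0364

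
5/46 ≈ 0.109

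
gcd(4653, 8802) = 9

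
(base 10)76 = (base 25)31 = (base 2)1001100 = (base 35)26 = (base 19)40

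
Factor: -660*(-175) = 2^2*3^1*5^3*7^1*11^1 = 115500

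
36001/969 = 37 + 148/969 ≈ 37.15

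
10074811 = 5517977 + 4556834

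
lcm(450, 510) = 7650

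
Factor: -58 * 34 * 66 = -1 * 2^3 * 3^1 * 11^1 * 17^1 * 29^1 = -130152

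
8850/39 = 226 + 12/13 ≈ 226.92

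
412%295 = 117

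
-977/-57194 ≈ 0.0171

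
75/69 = 1 + 2/23 ≈ 1.09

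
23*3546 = 81558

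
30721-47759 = -17038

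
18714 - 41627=-22913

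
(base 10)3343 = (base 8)6417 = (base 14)130b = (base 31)3eq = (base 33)32a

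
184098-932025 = -747927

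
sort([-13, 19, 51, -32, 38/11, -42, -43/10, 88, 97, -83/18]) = [-42, -32, -13, -83/18, -43/10, 38/11, 19, 51, 88, 97]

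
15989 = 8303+7686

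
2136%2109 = 27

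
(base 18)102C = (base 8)13370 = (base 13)28A4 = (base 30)6G0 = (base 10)5880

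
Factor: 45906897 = 3^1*59^1*419^1*619^1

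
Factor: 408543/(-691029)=-1*3^(-1)*43^1*3167^1*76781^(-1)=-136181/230343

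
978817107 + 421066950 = 1399884057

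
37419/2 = 18709 + 1/2 = 18709.50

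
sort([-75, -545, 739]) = [-545, -75, 739]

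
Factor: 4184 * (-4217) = -1 * 2^3 * 523^1 * 4217^1 = -17643928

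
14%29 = 14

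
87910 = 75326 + 12584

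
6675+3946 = 10621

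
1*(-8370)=-8370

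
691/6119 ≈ 0.113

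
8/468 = 2/117 ≈ 0.0171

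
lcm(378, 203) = 10962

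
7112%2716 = 1680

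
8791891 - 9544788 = -752897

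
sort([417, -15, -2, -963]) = [-963, -15, -2, 417]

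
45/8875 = 9/1775 ≈ 0.00507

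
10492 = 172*61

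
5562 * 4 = 22248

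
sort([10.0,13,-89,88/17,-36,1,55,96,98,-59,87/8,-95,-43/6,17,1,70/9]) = [-95,-89,-59,-36,-43/6,1,1,88/17,70/9,10.0,87/8,13,17,55,96,98]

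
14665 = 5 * 2933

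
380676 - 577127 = -196451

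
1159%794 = 365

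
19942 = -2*(-9971)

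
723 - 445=278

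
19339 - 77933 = -58594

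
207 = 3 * 69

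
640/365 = 128/73 ≈ 1.75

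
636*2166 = 1377576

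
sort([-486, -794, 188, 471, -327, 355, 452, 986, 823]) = [-794, -486, -327, 188, 355, 452, 471, 823, 986]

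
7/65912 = 1/9416 ≈ 0.000106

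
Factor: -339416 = -1*2^3*7^1*11^1*19^1*29^1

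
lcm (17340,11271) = 225420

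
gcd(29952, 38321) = 1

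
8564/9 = 951 + 5/9≈951.56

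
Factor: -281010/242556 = -1*2^(-1)*5^1*19^1*41^(-1) = -95/82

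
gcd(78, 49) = 1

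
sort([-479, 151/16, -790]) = [-790, -479, 151/16]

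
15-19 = -4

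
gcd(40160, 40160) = 40160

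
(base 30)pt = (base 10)779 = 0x30b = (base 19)230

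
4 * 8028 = 32112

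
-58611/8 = -7326-3/8 ≈ -7326.38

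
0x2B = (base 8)53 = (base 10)43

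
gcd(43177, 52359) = 1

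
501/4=125 + 1/4=125.25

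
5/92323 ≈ 0.0000542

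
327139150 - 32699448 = 294439702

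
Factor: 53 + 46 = 3^2*11^1 = 99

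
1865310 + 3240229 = 5105539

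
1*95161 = 95161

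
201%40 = 1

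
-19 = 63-82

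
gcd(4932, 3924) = 36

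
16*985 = 15760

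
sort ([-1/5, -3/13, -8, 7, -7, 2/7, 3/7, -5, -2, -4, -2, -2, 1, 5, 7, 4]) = [-8, -7, -5, -4, -2, -2, -2, -3/13, -1/5, 2/7, 3/7, 1, 4, 5, 7, 7]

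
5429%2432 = 565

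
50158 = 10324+39834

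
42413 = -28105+70518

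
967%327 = 313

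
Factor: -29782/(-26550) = 3^(-2) * 5^(-2) * 59^(-1) * 14891^1 = 14891/13275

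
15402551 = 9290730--6111821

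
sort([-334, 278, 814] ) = [-334, 278, 814] 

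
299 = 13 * 23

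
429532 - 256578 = 172954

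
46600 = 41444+5156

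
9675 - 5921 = 3754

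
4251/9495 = 1417/3165 ≈ 0.448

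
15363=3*5121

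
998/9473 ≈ 0.105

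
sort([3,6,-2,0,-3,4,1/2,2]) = [-3,-2,0,1/2,2,3,4,6]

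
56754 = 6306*9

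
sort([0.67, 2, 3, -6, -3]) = [-6, -3, 0.67, 2, 3]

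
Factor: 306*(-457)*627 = -1*2^1*3^3*11^1*17^1*19^1*457^1 = -87680934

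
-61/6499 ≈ -0.00939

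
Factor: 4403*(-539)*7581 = -1*3^1*7^4*11^1*17^1*19^2*37^1 = -17991358077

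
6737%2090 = 467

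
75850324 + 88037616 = 163887940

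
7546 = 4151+3395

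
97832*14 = 1369648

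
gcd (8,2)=2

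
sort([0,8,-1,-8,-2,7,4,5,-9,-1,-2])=[-9,-8,-2,-2,-1,-1,0,4,5,7,8]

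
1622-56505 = -54883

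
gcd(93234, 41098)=2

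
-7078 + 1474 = -5604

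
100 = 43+57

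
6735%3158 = 419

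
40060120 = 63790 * 628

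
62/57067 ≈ 0.00109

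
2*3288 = 6576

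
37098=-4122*(-9)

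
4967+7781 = 12748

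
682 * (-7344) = -5008608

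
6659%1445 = 879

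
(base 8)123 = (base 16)53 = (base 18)4b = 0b1010011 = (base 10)83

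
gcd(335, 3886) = 67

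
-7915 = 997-8912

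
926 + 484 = 1410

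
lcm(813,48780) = 48780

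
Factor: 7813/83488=2^(-5) * 13^1 * 601^1 * 2609^(-1)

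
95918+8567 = 104485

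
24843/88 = 282 + 27/88 ≈ 282.31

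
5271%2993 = 2278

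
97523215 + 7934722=105457937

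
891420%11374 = 4248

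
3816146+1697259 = 5513405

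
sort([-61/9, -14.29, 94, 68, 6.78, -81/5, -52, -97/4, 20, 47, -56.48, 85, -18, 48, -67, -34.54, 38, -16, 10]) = [-67, -56.48, -52, -34.54, -97/4, -18, -81/5, -16, -14.29, -61/9, 6.78, 10, 20, 38, 47, 48, 68, 85, 94]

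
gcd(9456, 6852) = 12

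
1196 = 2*598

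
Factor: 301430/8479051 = 2^1 * 5^1 * 7^(-1) * 43^1 * 67^(-1) * 101^(-1) * 179^(-1) * 701^1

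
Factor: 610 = 2^1 * 5^1 * 61^1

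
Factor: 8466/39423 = 2^1*83^1*773^(-1) = 166/773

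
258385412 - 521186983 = -262801571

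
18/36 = 1/2 = 0.50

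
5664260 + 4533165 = 10197425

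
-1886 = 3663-5549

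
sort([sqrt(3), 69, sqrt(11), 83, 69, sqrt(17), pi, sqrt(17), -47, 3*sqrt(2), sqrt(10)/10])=[-47, sqrt(10)/10, sqrt(3), pi, sqrt(11), sqrt(17), sqrt(17), 3*sqrt(2), 69, 69, 83]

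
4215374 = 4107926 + 107448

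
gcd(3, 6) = 3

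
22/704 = 1/32≈0.0313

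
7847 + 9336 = 17183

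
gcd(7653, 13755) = 3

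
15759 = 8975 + 6784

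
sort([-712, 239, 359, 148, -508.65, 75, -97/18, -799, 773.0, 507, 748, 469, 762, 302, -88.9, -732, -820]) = [-820, -799, -732, -712, -508.65, -88.9, -97/18, 75, 148, 239, 302, 359, 469, 507, 748, 762, 773.0]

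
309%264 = 45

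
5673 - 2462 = 3211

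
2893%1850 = 1043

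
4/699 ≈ 0.00572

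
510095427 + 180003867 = 690099294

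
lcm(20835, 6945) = 20835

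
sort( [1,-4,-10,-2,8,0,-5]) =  [-10,-5,-4,-2,0,1,8]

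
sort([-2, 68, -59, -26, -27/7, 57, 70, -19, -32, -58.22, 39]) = [-59, -58.22, -32, -26, -19, -27/7, -2, 39, 57, 68, 70]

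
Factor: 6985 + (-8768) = -1*1783^1 = -1783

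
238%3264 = 238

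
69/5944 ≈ 0.0116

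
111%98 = 13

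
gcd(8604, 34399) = 1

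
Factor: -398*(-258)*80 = 2^6*3^1*5^1*43^1*199^1 = 8214720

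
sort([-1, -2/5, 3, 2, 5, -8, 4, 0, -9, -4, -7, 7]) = [-9, -8, -7, -4, -1, -2/5, 0, 2, 3, 4, 5, 7]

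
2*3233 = 6466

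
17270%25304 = 17270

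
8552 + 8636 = 17188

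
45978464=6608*6958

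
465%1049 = 465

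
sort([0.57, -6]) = [-6, 0.57]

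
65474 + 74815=140289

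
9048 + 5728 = 14776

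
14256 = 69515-55259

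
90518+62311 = 152829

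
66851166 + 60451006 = 127302172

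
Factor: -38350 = -1*2^1*5^2*13^1*59^1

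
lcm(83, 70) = 5810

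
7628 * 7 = 53396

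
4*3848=15392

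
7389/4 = 1847 + 1/4 = 1847.25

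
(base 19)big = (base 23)845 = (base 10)4329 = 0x10e9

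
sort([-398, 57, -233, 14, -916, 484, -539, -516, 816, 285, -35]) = [-916, -539, -516, -398, -233, -35, 14, 57, 285, 484, 816]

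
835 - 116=719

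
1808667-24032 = 1784635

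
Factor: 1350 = 2^1 * 3^3 * 5^2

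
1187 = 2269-1082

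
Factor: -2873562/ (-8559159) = 2^1*7^ (-1)*407579^ (-1)*478927^1 = 957854/2853053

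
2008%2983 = 2008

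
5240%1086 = 896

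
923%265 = 128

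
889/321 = 2 + 247/321 ≈ 2.77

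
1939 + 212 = 2151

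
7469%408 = 125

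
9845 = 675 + 9170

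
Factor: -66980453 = -1*19^1*191^1*18457^1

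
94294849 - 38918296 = 55376553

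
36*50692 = 1824912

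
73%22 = 7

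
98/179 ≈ 0.547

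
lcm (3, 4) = 12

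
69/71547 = 23/23849 ≈ 0.000964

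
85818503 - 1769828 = 84048675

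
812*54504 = 44257248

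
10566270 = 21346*495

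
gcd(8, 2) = 2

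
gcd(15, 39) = 3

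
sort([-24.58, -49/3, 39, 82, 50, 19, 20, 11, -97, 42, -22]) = [-97, -24.58, -22, -49/3, 11, 19, 20, 39, 42, 50, 82]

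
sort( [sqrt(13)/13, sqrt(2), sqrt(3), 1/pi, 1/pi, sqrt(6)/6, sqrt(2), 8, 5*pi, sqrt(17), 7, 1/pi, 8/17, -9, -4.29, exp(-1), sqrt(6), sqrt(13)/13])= [-9, -4.29, sqrt(13)/13, sqrt(13)/13, 1/pi, 1/pi, 1/pi, exp(-1), sqrt(6)/6, 8/17, sqrt(2), sqrt(2), sqrt(3), sqrt(6), sqrt(17), 7, 8, 5*pi]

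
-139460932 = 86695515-226156447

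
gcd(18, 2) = 2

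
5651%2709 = 233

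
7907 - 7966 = -59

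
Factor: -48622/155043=-1*2^1*3^(-2)*107^(-1)*151^1=-302/963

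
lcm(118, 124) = 7316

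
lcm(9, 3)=9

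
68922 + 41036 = 109958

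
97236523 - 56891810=40344713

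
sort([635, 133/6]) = [133/6, 635]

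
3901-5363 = -1462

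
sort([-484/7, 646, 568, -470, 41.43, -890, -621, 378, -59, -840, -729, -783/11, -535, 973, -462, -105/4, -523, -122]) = [-890, -840, -729, -621, -535, -523, -470, -462, -122, -783/11, -484/7, -59, -105/4, 41.43, 378, 568, 646, 973]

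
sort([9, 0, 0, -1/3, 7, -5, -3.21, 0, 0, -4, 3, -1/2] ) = [-5, -4, -3.21, -1/2, -1/3, 0, 0, 0, 0, 3, 7, 9] 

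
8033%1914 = 377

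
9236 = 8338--898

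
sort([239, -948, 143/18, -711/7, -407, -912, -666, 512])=[-948, -912, -666, -407, -711/7, 143/18, 239, 512]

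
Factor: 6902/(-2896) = -1*2^(-3)*7^1*17^1*29^1*181^(-1) = -3451/1448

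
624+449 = 1073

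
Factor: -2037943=-1*17^1*313^1*383^1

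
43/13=3 + 4/13 ≈ 3.31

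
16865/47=358 + 39/47≈358.83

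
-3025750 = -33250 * 91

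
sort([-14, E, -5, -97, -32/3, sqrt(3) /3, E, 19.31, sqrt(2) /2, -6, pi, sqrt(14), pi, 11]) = [-97, -14, -32/3, -6, -5, sqrt(3) /3, sqrt(2) /2, E, E, pi, pi, sqrt(14), 11, 19.31]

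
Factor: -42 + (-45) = -1*3^1*29^1 = -87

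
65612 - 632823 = -567211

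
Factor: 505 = 5^1*101^1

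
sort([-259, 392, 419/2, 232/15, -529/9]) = [-259, -529/9, 232/15, 419/2, 392]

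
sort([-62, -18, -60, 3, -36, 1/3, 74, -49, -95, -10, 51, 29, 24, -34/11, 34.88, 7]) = [-95, -62, -60, -49, -36, -18, -10, -34/11, 1/3, 3, 7, 24, 29, 34.88, 51, 74]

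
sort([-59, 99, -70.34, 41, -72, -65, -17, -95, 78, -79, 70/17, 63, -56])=[-95, -79, -72, -70.34, -65, -59, -56, -17, 70/17, 41, 63, 78, 99]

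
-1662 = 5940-7602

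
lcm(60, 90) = 180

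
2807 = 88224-85417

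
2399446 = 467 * 5138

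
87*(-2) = -174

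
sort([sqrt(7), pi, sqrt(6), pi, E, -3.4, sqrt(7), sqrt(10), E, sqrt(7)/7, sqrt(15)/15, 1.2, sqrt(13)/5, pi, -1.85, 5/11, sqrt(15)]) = [-3.4, -1.85, sqrt(15)/15, sqrt(7)/7, 5/11, sqrt(13)/5, 1.2, sqrt(6), sqrt(7), sqrt(7), E, E, pi, pi, pi, sqrt(10), sqrt(15)]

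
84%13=6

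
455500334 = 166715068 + 288785266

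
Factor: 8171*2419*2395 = 5^1*41^1*59^1*479^1*8171^1 = 47338729355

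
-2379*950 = -2260050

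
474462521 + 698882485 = 1173345006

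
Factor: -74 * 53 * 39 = -1 * 2^1 * 3^1 * 13^1 * 37^1 * 53^1 = -152958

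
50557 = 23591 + 26966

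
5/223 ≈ 0.0224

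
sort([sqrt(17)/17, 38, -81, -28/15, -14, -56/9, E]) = [-81, -14, -56/9, -28/15, sqrt(17)/17, E, 38]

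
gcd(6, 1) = 1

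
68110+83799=151909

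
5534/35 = 158 + 4/35 ≈ 158.11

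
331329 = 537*617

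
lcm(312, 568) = 22152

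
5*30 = 150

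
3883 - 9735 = -5852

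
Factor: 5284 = 2^2*1321^1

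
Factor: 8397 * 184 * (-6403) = -1 * 2^3 * 3^3 * 19^1 * 23^1 * 311^1 * 337^1 = -9892942344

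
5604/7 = 800 + 4/7 ≈ 800.57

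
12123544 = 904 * 13411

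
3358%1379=600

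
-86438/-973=88 + 814/973≈88.84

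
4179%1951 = 277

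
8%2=0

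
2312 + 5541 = 7853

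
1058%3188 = 1058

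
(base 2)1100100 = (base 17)5f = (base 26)3m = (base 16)64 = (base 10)100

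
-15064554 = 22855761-37920315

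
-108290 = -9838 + -98452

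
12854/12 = 1071 + 1/6 ≈ 1071.17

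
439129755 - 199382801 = 239746954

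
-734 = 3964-4698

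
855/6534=95/726 ≈ 0.131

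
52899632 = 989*53488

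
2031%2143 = 2031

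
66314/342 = 33157/171 ≈ 193.90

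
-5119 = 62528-67647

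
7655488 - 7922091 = -266603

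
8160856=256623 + 7904233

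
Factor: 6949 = 6949^1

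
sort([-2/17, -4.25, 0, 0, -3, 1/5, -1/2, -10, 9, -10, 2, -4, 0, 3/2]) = [-10, -10, -4.25, -4, -3, -1/2, -2/17, 0, 0, 0, 1/5, 3/2, 2, 9]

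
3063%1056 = 951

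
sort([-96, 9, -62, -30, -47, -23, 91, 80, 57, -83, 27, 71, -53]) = [-96, -83, -62, -53, -47, -30, -23, 9, 27, 57, 71, 80, 91]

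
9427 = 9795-368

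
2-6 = -4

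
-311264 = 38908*(-8)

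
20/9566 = 10/4783 ≈ 0.00209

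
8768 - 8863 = -95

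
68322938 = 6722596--61600342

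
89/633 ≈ 0.141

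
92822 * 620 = 57549640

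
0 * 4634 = 0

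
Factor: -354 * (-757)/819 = 2^1 * 3^(-1) * 7^(-1) * 13^(-1) * 59^1 * 757^1 = 89326/273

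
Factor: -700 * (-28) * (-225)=-1 * 2^4 * 3^2 * 5^4 * 7^2=-4410000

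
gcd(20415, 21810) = 15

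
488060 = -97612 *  (-5)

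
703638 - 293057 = 410581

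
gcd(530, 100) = 10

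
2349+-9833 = -7484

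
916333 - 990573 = -74240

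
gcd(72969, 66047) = 1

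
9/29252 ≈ 0.000308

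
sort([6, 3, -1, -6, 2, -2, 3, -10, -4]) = [-10, -6, -4, -2, -1, 2, 3, 3, 6]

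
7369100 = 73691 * 100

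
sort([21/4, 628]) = [21/4, 628]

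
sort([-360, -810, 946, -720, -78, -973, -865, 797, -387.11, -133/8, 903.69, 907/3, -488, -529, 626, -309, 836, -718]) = [-973, -865, -810, -720, -718, -529, -488, -387.11, -360, -309, -78, -133/8, 907/3, 626, 797, 836, 903.69, 946]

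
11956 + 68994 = 80950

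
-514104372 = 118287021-632391393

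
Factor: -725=-1*5^2*29^1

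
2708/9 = 300 + 8/9≈300.89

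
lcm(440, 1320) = 1320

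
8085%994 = 133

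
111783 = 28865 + 82918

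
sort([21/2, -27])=[-27, 21/2]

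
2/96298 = 1/48149 ≈ 0.0000208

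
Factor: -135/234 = -1 * 2^(-1) * 3^1 * 5^1 * 13^(-1) = -15/26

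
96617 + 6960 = 103577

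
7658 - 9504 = -1846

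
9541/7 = 1363 = 1363.00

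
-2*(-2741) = 5482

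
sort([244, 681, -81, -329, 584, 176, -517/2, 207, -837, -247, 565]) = [-837, -329, -517/2, -247, -81, 176, 207, 244, 565, 584, 681]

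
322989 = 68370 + 254619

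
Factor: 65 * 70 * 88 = 2^4 * 5^2 * 7^1 * 11^1 * 13^1 = 400400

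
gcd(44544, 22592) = 64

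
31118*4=124472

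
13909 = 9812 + 4097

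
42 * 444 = 18648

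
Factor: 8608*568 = 2^8*71^1*269^1 = 4889344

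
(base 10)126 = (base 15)86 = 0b1111110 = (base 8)176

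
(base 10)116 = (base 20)5g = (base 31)3n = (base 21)5b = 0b1110100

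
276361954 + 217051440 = 493413394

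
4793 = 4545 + 248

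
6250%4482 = 1768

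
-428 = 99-527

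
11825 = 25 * 473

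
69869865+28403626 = 98273491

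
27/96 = 9/32 ≈ 0.281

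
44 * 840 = 36960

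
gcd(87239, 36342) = 1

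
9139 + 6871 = 16010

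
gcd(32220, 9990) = 90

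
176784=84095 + 92689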